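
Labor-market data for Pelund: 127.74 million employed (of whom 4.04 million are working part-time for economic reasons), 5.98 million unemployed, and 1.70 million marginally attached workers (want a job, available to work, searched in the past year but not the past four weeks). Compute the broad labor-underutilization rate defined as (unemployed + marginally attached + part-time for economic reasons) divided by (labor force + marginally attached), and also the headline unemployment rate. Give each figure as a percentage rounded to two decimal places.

Broad underutilization rate ≈ 8.65%; headline unemployment rate ≈ 4.47%.

Labor force = 127.74 + 5.98 = 133.72 million.
Numerator = 5.98 + 1.70 + 4.04 = 11.72 million.
Denominator = 133.72 + 1.70 = 135.42 million.
Broad rate = 11.72 / 135.42 = 8.65%.
Headline unemployment rate = 5.98 / 133.72 = 4.47%.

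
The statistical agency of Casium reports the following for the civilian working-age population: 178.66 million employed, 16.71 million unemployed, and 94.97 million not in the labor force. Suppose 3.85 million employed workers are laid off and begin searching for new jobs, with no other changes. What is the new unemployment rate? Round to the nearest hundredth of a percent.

Initially, labor force = 178.66 + 16.71 = 195.37 million, so u = 16.71/195.37 = 8.55%.
After the change, employed falls and unemployed rises by 3.85; labor force unchanged → E = 174.81, U = 20.56, labor force = 195.37 million.
New unemployment rate = 20.56 / 195.37 = 10.52%.

New unemployment rate ≈ 10.52%.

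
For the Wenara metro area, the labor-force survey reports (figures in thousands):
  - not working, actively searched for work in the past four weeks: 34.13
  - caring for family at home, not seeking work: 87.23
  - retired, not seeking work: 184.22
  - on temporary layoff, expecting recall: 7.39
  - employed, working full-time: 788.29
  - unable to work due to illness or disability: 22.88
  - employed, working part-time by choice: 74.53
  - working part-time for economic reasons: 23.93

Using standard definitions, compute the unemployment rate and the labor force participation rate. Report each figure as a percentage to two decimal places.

Unemployment rate ≈ 4.47%; labor force participation rate ≈ 75.93%.

Employed = 788.29 + 74.53 + 23.93 = 886.75 thousand (anyone who worked, including part-time for economic reasons, counts as employed).
Unemployed = 34.13 + 7.39 = 41.52 thousand (jobless and actively searching, or on temporary layoff).
Labor force = 886.75 + 41.52 = 928.27 thousand.
Not in labor force = 87.23 + 184.22 + 22.88 = 294.33 thousand (those not working and not actively searching are outside the labor force).
Civilian working-age population = 928.27 + 294.33 = 1,222.60 thousand.
Unemployment rate = 41.52 / 928.27 = 4.47%.
Labor force participation rate = 928.27 / 1,222.60 = 75.93%.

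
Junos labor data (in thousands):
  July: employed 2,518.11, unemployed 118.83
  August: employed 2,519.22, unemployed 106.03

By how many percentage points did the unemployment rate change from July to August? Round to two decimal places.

July: labor force = 2,518.11 + 118.83 = 2,636.94; u = 118.83/2,636.94 = 4.51%.
August: labor force = 2,519.22 + 106.03 = 2,625.25; u = 106.03/2,625.25 = 4.04%.
Change = 4.04% − 4.51% = −0.47 pp.

The unemployment rate changed by −0.47 percentage points.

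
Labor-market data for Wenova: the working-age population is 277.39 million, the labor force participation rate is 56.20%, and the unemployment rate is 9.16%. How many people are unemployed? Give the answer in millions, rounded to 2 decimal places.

Labor force = 0.5620 × 277.39 = 155.89 million.
Unemployed = 0.0916 × 155.89 ≈ 14.28 million.

About 14.28 million are unemployed.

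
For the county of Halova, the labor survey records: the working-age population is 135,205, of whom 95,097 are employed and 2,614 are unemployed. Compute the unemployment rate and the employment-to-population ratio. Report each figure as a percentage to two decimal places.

Labor force = employed + unemployed = 95,097 + 2,614 = 97,711.
Unemployment rate = 2,614 / 97,711 = 2.68%.
Employment-population ratio = 95,097 / 135,205 = 70.34%.

Unemployment rate ≈ 2.68%; employment-population ratio ≈ 70.34%.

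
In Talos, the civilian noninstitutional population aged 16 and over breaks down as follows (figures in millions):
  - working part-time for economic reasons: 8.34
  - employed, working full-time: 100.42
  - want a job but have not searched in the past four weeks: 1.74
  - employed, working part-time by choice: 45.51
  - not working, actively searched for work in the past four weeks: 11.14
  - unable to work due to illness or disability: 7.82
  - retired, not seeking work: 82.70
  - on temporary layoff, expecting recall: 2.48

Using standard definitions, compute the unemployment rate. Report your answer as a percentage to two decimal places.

Employed = 8.34 + 100.42 + 45.51 = 154.27 million (anyone who worked, including part-time for economic reasons, counts as employed).
Unemployed = 11.14 + 2.48 = 13.62 million (jobless and actively searching, or on temporary layoff).
Labor force = 154.27 + 13.62 = 167.89 million.
Unemployment rate = 13.62 / 167.89 = 8.11%.

Unemployment rate ≈ 8.11%.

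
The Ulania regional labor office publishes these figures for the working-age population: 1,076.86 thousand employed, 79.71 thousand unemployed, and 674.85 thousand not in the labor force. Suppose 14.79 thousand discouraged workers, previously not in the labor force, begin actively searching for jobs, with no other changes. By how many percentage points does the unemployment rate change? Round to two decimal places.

The unemployment rate changes by +1.18 percentage points.

Initially, labor force = 1,076.86 + 79.71 = 1,156.57 thousand, so u = 79.71/1,156.57 = 6.89%.
After the change, unemployed and labor force both rise by 14.79 → E = 1,076.86, U = 94.50, labor force = 1,171.36 thousand.
New unemployment rate = 94.50 / 1,171.36 = 8.07%.
Change = 8.07% − 6.89% = +1.18 percentage points.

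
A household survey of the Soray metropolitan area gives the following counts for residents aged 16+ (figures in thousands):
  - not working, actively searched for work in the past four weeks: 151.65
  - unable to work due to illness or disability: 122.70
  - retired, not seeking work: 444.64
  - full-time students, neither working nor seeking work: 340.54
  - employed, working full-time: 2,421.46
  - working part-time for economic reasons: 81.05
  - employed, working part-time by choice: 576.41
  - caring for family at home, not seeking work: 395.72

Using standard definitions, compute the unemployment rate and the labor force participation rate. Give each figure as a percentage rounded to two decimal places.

Employed = 2,421.46 + 81.05 + 576.41 = 3,078.92 thousand (anyone who worked, including part-time for economic reasons, counts as employed).
Unemployed = 151.65 thousand.
Labor force = 3,078.92 + 151.65 = 3,230.57 thousand.
Not in labor force = 122.70 + 444.64 + 340.54 + 395.72 = 1,303.60 thousand (those not working and not actively searching are outside the labor force).
Civilian working-age population = 3,230.57 + 1,303.60 = 4,534.17 thousand.
Unemployment rate = 151.65 / 3,230.57 = 4.69%.
Labor force participation rate = 3,230.57 / 4,534.17 = 71.25%.

Unemployment rate ≈ 4.69%; labor force participation rate ≈ 71.25%.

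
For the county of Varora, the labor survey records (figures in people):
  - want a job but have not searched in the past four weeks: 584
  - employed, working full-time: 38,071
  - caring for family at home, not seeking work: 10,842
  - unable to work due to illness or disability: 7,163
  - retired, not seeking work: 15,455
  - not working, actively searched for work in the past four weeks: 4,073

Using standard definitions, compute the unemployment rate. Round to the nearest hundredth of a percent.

Unemployment rate ≈ 9.66%.

Employed = 38,071.
Unemployed = 4,073.
Labor force = 38,071 + 4,073 = 42,144.
Unemployment rate = 4,073 / 42,144 = 9.66%.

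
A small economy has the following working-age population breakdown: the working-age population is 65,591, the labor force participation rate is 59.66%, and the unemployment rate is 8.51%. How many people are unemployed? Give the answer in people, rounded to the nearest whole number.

Labor force = 0.5966 × 65,591 = 39,132.
Unemployed = 0.0851 × 39,132 ≈ 3,330.

About 3,330 are unemployed.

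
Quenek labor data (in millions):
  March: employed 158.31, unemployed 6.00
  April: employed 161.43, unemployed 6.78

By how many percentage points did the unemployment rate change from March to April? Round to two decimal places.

March: labor force = 158.31 + 6.00 = 164.31; u = 6.00/164.31 = 3.65%.
April: labor force = 161.43 + 6.78 = 168.21; u = 6.78/168.21 = 4.03%.
Change = 4.03% − 3.65% = +0.38 pp.

The unemployment rate changed by +0.38 percentage points.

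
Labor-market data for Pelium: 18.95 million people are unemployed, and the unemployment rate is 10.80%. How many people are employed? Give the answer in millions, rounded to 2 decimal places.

Labor force = U / u = 18.95 / 0.1080 ≈ 175.46 million.
Employed = labor force − unemployed = 175.46 − 18.95 = 156.51 million.

About 156.51 million are employed.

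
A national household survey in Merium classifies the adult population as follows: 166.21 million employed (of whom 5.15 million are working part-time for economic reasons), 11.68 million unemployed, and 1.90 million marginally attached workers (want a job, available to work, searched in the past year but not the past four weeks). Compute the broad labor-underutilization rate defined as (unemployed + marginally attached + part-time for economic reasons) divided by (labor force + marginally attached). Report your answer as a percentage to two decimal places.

Labor force = 166.21 + 11.68 = 177.89 million.
Numerator = 11.68 + 1.90 + 5.15 = 18.73 million.
Denominator = 177.89 + 1.90 = 179.79 million.
Broad rate = 18.73 / 179.79 = 10.42%.

Broad underutilization rate ≈ 10.42%.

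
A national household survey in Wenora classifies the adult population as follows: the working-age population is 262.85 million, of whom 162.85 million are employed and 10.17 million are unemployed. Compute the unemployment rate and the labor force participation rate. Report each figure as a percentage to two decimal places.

Labor force = employed + unemployed = 162.85 + 10.17 = 173.02 million.
Unemployment rate = 10.17 / 173.02 = 5.88%.
Labor force participation rate = 173.02 / 262.85 = 65.82%.

Unemployment rate ≈ 5.88%; labor force participation rate ≈ 65.82%.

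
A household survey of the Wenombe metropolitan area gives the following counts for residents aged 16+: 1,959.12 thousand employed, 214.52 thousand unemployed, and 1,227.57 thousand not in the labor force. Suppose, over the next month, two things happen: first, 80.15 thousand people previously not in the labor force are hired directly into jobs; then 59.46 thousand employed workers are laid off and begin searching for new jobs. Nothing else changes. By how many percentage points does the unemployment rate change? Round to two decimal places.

The unemployment rate changes by +2.29 percentage points.

Initially, labor force = 1,959.12 + 214.52 = 2,173.64 thousand, so u = 214.52/2,173.64 = 9.87%.
After the first change, employed and labor force both rise by 80.15; unemployed unchanged → E = 2,039.27, U = 214.52, labor force = 2,253.79 thousand.
After the second change, employed falls and unemployed rises by 59.46; labor force unchanged → E = 1,979.81, U = 273.98, labor force = 2,253.79 thousand.
New unemployment rate = 273.98 / 2,253.79 = 12.16%.
Change = 12.16% − 9.87% = +2.29 percentage points.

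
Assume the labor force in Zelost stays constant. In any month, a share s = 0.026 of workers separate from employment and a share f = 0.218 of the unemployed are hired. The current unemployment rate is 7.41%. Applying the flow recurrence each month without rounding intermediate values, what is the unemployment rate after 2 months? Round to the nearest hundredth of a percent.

Unemployment rate after two months ≈ 8.80%.

With a fixed labor force, u_{t+1} = u_t + s·(1−u_t) − f·u_t = u_t·(1−s−f) + s.
Here 1−s−f = 0.756 and s = 0.026.
u_1 = 0.074100 × 0.756 + 0.026 = 0.082020.
u_2 = 0.082020 × 0.756 + 0.026 = 0.088007.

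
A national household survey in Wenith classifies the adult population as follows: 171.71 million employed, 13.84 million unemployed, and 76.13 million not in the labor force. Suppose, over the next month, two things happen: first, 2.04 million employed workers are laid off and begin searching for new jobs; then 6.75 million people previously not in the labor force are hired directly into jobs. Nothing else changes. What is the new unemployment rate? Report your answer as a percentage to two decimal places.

Initially, labor force = 171.71 + 13.84 = 185.55 million, so u = 13.84/185.55 = 7.46%.
After the first change, employed falls and unemployed rises by 2.04; labor force unchanged → E = 169.67, U = 15.88, labor force = 185.55 million.
After the second change, employed and labor force both rise by 6.75; unemployed unchanged → E = 176.42, U = 15.88, labor force = 192.30 million.
New unemployment rate = 15.88 / 192.30 = 8.26%.

New unemployment rate ≈ 8.26%.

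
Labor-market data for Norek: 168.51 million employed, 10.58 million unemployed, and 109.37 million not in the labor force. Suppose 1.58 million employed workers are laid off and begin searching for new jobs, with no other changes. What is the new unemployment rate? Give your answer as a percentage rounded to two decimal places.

New unemployment rate ≈ 6.79%.

Initially, labor force = 168.51 + 10.58 = 179.09 million, so u = 10.58/179.09 = 5.91%.
After the change, employed falls and unemployed rises by 1.58; labor force unchanged → E = 166.93, U = 12.16, labor force = 179.09 million.
New unemployment rate = 12.16 / 179.09 = 6.79%.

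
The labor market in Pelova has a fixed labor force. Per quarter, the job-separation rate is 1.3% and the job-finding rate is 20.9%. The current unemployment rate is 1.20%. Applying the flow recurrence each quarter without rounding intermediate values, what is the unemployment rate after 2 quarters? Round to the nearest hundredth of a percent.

With a fixed labor force, u_{t+1} = u_t + s·(1−u_t) − f·u_t = u_t·(1−s−f) + s.
Here 1−s−f = 0.778 and s = 0.013.
u_1 = 0.012000 × 0.778 + 0.013 = 0.022336.
u_2 = 0.022336 × 0.778 + 0.013 = 0.030377.

Unemployment rate after two quarters ≈ 3.04%.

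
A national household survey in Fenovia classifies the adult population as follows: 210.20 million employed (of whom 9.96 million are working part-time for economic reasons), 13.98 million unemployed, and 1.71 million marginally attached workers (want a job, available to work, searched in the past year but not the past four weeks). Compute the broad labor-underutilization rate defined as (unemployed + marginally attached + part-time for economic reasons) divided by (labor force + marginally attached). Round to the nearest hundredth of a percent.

Labor force = 210.20 + 13.98 = 224.18 million.
Numerator = 13.98 + 1.71 + 9.96 = 25.65 million.
Denominator = 224.18 + 1.71 = 225.89 million.
Broad rate = 25.65 / 225.89 = 11.36%.

Broad underutilization rate ≈ 11.36%.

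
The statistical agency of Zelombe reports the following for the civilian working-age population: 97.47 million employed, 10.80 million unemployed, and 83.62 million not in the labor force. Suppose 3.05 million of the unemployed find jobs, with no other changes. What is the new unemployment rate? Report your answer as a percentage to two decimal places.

Initially, labor force = 97.47 + 10.80 = 108.27 million, so u = 10.80/108.27 = 9.98%.
After the change, unemployed falls and employed rises by 3.05; labor force unchanged → E = 100.52, U = 7.75, labor force = 108.27 million.
New unemployment rate = 7.75 / 108.27 = 7.16%.

New unemployment rate ≈ 7.16%.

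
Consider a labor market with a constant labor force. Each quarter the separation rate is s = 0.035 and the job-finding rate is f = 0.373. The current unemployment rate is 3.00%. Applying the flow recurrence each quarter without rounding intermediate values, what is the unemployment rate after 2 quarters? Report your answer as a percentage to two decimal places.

With a fixed labor force, u_{t+1} = u_t + s·(1−u_t) − f·u_t = u_t·(1−s−f) + s.
Here 1−s−f = 0.592 and s = 0.035.
u_1 = 0.030000 × 0.592 + 0.035 = 0.052760.
u_2 = 0.052760 × 0.592 + 0.035 = 0.066234.

Unemployment rate after two quarters ≈ 6.62%.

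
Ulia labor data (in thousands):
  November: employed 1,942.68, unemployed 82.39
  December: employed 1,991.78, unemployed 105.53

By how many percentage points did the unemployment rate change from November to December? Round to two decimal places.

The unemployment rate changed by +0.96 percentage points.

November: labor force = 1,942.68 + 82.39 = 2,025.07; u = 82.39/2,025.07 = 4.07%.
December: labor force = 1,991.78 + 105.53 = 2,097.31; u = 105.53/2,097.31 = 5.03%.
Change = 5.03% − 4.07% = +0.96 pp.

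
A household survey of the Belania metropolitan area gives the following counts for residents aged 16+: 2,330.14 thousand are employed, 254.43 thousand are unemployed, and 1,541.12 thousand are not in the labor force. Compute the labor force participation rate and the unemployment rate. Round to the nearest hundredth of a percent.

Labor force = employed + unemployed = 2,330.14 + 254.43 = 2,584.57 thousand.
Working-age population = 2,584.57 + 1,541.12 = 4,125.69 thousand.
Unemployment rate = 254.43 / 2,584.57 = 9.84%.
Labor force participation rate = 2,584.57 / 4,125.69 = 62.65%.

Labor force participation rate ≈ 62.65%; unemployment rate ≈ 9.84%.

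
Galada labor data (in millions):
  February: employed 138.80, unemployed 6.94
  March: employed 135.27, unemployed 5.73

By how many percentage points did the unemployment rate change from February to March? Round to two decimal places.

The unemployment rate changed by −0.70 percentage points.

February: labor force = 138.80 + 6.94 = 145.74; u = 6.94/145.74 = 4.76%.
March: labor force = 135.27 + 5.73 = 141.00; u = 5.73/141.00 = 4.06%.
Change = 4.06% − 4.76% = −0.70 pp.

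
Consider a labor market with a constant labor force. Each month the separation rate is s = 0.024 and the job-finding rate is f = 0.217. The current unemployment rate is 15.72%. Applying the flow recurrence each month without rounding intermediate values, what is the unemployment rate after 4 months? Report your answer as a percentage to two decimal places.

Unemployment rate after four months ≈ 11.87%.

With a fixed labor force, u_{t+1} = u_t + s·(1−u_t) − f·u_t = u_t·(1−s−f) + s.
Here 1−s−f = 0.759 and s = 0.024.
u_1 = 0.157200 × 0.759 + 0.024 = 0.143315.
u_2 = 0.143315 × 0.759 + 0.024 = 0.132776.
u_3 = 0.132776 × 0.759 + 0.024 = 0.124777.
u_4 = 0.124777 × 0.759 + 0.024 = 0.118706.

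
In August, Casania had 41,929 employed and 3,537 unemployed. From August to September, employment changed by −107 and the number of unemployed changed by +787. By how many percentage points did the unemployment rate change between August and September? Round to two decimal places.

August: labor force = 41,929 + 3,537 = 45,466; u = 3,537/45,466 = 7.78%.
September: labor force = 41,822 + 4,324 = 46,146; u = 4,324/46,146 = 9.37%.
Change = 9.37% − 7.78% = +1.59 pp.

The unemployment rate changed by +1.59 percentage points.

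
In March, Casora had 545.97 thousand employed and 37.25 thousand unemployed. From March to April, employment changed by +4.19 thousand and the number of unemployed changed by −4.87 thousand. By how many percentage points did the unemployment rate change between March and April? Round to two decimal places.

The unemployment rate changed by −0.83 percentage points.

March: labor force = 545.97 + 37.25 = 583.22; u = 37.25/583.22 = 6.39%.
April: labor force = 550.16 + 32.38 = 582.54; u = 32.38/582.54 = 5.56%.
Change = 5.56% − 6.39% = −0.83 pp.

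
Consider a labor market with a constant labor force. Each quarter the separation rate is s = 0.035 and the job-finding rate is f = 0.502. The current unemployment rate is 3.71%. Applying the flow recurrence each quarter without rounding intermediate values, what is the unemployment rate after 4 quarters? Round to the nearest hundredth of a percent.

With a fixed labor force, u_{t+1} = u_t + s·(1−u_t) − f·u_t = u_t·(1−s−f) + s.
Here 1−s−f = 0.463 and s = 0.035.
u_1 = 0.037100 × 0.463 + 0.035 = 0.052177.
u_2 = 0.052177 × 0.463 + 0.035 = 0.059158.
u_3 = 0.059158 × 0.463 + 0.035 = 0.062390.
u_4 = 0.062390 × 0.463 + 0.035 = 0.063887.

Unemployment rate after four quarters ≈ 6.39%.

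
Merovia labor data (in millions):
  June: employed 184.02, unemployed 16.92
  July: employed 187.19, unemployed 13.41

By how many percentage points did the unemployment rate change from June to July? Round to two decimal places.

The unemployment rate changed by −1.74 percentage points.

June: labor force = 184.02 + 16.92 = 200.94; u = 16.92/200.94 = 8.42%.
July: labor force = 187.19 + 13.41 = 200.60; u = 13.41/200.60 = 6.68%.
Change = 6.68% − 8.42% = −1.74 pp.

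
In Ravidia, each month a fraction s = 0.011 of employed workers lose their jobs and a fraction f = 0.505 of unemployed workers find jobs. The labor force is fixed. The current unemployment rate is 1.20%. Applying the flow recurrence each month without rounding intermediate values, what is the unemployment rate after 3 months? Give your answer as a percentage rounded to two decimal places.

With a fixed labor force, u_{t+1} = u_t + s·(1−u_t) − f·u_t = u_t·(1−s−f) + s.
Here 1−s−f = 0.484 and s = 0.011.
u_1 = 0.012000 × 0.484 + 0.011 = 0.016808.
u_2 = 0.016808 × 0.484 + 0.011 = 0.019135.
u_3 = 0.019135 × 0.484 + 0.011 = 0.020261.

Unemployment rate after three months ≈ 2.03%.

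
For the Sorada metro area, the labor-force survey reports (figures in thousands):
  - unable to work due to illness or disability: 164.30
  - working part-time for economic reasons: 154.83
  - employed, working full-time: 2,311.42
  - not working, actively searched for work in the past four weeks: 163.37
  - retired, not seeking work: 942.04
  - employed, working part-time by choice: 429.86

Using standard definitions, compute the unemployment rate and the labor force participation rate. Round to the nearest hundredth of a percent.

Employed = 154.83 + 2,311.42 + 429.86 = 2,896.11 thousand (anyone who worked, including part-time for economic reasons, counts as employed).
Unemployed = 163.37 thousand.
Labor force = 2,896.11 + 163.37 = 3,059.48 thousand.
Not in labor force = 164.30 + 942.04 = 1,106.34 thousand (those not working and not actively searching are outside the labor force).
Civilian working-age population = 3,059.48 + 1,106.34 = 4,165.82 thousand.
Unemployment rate = 163.37 / 3,059.48 = 5.34%.
Labor force participation rate = 3,059.48 / 4,165.82 = 73.44%.

Unemployment rate ≈ 5.34%; labor force participation rate ≈ 73.44%.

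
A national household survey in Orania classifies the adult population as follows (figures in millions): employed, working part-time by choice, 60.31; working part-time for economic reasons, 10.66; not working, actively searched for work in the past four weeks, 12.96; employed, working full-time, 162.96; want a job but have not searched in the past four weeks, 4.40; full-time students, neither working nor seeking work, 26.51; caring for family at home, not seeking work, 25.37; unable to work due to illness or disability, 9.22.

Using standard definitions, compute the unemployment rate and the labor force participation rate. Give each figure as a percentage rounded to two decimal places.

Unemployment rate ≈ 5.25%; labor force participation rate ≈ 79.03%.

Employed = 60.31 + 10.66 + 162.96 = 233.93 million (anyone who worked, including part-time for economic reasons, counts as employed).
Unemployed = 12.96 million.
Labor force = 233.93 + 12.96 = 246.89 million.
Not in labor force = 4.40 + 26.51 + 25.37 + 9.22 = 65.50 million (those not working and not actively searching are outside the labor force — including those who want a job but have given up searching).
Civilian working-age population = 246.89 + 65.50 = 312.39 million.
Unemployment rate = 12.96 / 246.89 = 5.25%.
Labor force participation rate = 246.89 / 312.39 = 79.03%.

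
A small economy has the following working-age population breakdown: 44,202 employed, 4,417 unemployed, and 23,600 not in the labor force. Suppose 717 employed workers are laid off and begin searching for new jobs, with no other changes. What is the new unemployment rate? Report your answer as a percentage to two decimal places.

New unemployment rate ≈ 10.56%.

Initially, labor force = 44,202 + 4,417 = 48,619, so u = 4,417/48,619 = 9.08%.
After the change, employed falls and unemployed rises by 717; labor force unchanged → E = 43,485, U = 5,134, labor force = 48,619.
New unemployment rate = 5,134 / 48,619 = 10.56%.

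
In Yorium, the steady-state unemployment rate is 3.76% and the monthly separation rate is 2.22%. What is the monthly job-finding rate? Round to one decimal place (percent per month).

From u* = s/(s+f): f = s·(1−u)/u.
f = 2.22 × (1 − 0.0376) / 0.0376 = 2.1365 / 0.0376 ≈ 56.8% per month.

Job-finding rate ≈ 56.8% per month.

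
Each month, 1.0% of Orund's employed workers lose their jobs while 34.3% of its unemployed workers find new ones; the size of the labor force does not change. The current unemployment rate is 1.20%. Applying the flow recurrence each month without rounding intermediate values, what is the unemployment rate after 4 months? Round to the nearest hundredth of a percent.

With a fixed labor force, u_{t+1} = u_t + s·(1−u_t) − f·u_t = u_t·(1−s−f) + s.
Here 1−s−f = 0.647 and s = 0.010.
u_1 = 0.012000 × 0.647 + 0.010 = 0.017764.
u_2 = 0.017764 × 0.647 + 0.010 = 0.021493.
u_3 = 0.021493 × 0.647 + 0.010 = 0.023906.
u_4 = 0.023906 × 0.647 + 0.010 = 0.025467.

Unemployment rate after four months ≈ 2.55%.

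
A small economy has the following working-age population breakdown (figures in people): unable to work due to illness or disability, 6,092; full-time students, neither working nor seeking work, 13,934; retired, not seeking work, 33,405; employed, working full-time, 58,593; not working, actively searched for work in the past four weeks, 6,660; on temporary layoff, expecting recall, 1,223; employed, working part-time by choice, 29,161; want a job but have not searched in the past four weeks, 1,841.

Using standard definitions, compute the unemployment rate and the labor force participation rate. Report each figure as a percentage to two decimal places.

Unemployment rate ≈ 8.24%; labor force participation rate ≈ 63.37%.

Employed = 58,593 + 29,161 = 87,754.
Unemployed = 6,660 + 1,223 = 7,883 (jobless and actively searching, or on temporary layoff).
Labor force = 87,754 + 7,883 = 95,637.
Not in labor force = 6,092 + 13,934 + 33,405 + 1,841 = 55,272 (those not working and not actively searching are outside the labor force — including those who want a job but have given up searching).
Civilian working-age population = 95,637 + 55,272 = 150,909.
Unemployment rate = 7,883 / 95,637 = 8.24%.
Labor force participation rate = 95,637 / 150,909 = 63.37%.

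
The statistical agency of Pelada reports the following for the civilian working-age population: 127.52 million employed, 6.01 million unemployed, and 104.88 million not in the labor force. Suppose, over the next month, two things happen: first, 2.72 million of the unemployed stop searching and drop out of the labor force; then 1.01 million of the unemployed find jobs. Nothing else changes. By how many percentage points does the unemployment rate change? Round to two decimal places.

The unemployment rate changes by −2.76 percentage points.

Initially, labor force = 127.52 + 6.01 = 133.53 million, so u = 6.01/133.53 = 4.50%.
After the first change, unemployed and labor force both fall by 2.72 → E = 127.52, U = 3.29, labor force = 130.81 million.
After the second change, unemployed falls and employed rises by 1.01; labor force unchanged → E = 128.53, U = 2.28, labor force = 130.81 million.
New unemployment rate = 2.28 / 130.81 = 1.74%.
Change = 1.74% − 4.50% = −2.76 percentage points.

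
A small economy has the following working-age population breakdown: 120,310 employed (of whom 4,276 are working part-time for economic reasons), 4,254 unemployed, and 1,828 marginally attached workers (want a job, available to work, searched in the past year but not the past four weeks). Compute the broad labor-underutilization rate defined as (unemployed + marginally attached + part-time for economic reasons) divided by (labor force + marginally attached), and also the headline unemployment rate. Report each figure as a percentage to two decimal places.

Labor force = 120,310 + 4,254 = 124,564.
Numerator = 4,254 + 1,828 + 4,276 = 10,358.
Denominator = 124,564 + 1,828 = 126,392.
Broad rate = 10,358 / 126,392 = 8.20%.
Headline unemployment rate = 4,254 / 124,564 = 3.42%.

Broad underutilization rate ≈ 8.20%; headline unemployment rate ≈ 3.42%.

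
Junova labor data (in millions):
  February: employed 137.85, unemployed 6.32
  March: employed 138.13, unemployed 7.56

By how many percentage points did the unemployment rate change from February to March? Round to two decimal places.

The unemployment rate changed by +0.81 percentage points.

February: labor force = 137.85 + 6.32 = 144.17; u = 6.32/144.17 = 4.38%.
March: labor force = 138.13 + 7.56 = 145.69; u = 7.56/145.69 = 5.19%.
Change = 5.19% − 4.38% = +0.81 pp.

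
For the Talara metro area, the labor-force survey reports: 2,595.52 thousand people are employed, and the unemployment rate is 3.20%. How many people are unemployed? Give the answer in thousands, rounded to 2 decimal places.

About 85.80 thousand are unemployed.

Let U be the number unemployed. The labor force is E + U, and U/(E+U) = 0.0320.
So U = 0.0320 × 2,595.52 / (1 − 0.0320) = 83.0566 / 0.9680 ≈ 85.80 thousand.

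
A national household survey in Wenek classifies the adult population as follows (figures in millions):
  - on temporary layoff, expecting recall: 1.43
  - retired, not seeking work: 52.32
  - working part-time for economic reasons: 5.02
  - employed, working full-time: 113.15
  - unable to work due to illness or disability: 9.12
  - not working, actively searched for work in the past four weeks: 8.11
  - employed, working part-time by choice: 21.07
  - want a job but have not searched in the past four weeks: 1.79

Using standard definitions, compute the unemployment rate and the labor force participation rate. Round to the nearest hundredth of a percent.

Unemployment rate ≈ 6.41%; labor force participation rate ≈ 70.18%.

Employed = 5.02 + 113.15 + 21.07 = 139.24 million (anyone who worked, including part-time for economic reasons, counts as employed).
Unemployed = 1.43 + 8.11 = 9.54 million (jobless and actively searching, or on temporary layoff).
Labor force = 139.24 + 9.54 = 148.78 million.
Not in labor force = 52.32 + 9.12 + 1.79 = 63.23 million (those not working and not actively searching are outside the labor force — including those who want a job but have given up searching).
Civilian working-age population = 148.78 + 63.23 = 212.01 million.
Unemployment rate = 9.54 / 148.78 = 6.41%.
Labor force participation rate = 148.78 / 212.01 = 70.18%.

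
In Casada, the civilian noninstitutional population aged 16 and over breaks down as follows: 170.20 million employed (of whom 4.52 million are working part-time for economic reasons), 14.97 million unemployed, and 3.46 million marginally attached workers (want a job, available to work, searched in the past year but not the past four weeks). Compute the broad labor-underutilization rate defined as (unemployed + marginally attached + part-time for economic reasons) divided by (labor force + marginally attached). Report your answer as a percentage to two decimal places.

Broad underutilization rate ≈ 12.17%.

Labor force = 170.20 + 14.97 = 185.17 million.
Numerator = 14.97 + 3.46 + 4.52 = 22.95 million.
Denominator = 185.17 + 3.46 = 188.63 million.
Broad rate = 22.95 / 188.63 = 12.17%.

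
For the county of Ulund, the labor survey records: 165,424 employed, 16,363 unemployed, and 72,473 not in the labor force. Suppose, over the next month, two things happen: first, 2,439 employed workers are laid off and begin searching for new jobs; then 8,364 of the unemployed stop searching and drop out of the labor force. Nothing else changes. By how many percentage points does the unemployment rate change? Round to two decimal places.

The unemployment rate changes by −2.98 percentage points.

Initially, labor force = 165,424 + 16,363 = 181,787, so u = 16,363/181,787 = 9.00%.
After the first change, employed falls and unemployed rises by 2,439; labor force unchanged → E = 162,985, U = 18,802, labor force = 181,787.
After the second change, unemployed and labor force both fall by 8,364 → E = 162,985, U = 10,438, labor force = 173,423.
New unemployment rate = 10,438 / 173,423 = 6.02%.
Change = 6.02% − 9.00% = −2.98 percentage points.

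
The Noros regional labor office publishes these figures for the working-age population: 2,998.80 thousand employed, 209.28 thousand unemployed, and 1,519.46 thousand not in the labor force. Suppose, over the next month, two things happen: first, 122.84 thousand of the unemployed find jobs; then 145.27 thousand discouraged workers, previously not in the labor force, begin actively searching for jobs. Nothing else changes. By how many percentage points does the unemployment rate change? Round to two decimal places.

The unemployment rate changes by +0.39 percentage points.

Initially, labor force = 2,998.80 + 209.28 = 3,208.08 thousand, so u = 209.28/3,208.08 = 6.52%.
After the first change, unemployed falls and employed rises by 122.84; labor force unchanged → E = 3,121.64, U = 86.44, labor force = 3,208.08 thousand.
After the second change, unemployed and labor force both rise by 145.27 → E = 3,121.64, U = 231.71, labor force = 3,353.35 thousand.
New unemployment rate = 231.71 / 3,353.35 = 6.91%.
Change = 6.91% − 6.52% = +0.39 percentage points.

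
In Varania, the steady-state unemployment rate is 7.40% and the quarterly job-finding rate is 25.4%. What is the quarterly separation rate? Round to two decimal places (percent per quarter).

From u* = s/(s+f): s = u·f/(1−u).
s = 0.0740 × 25.4 / (1 − 0.0740) = 1.8796 / 0.9260 ≈ 2.03% per quarter.

Separation rate ≈ 2.03% per quarter.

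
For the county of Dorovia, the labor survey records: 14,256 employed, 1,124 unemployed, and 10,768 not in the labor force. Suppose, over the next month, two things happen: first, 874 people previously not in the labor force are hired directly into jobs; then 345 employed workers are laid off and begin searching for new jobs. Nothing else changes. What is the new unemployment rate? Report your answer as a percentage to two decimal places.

Initially, labor force = 14,256 + 1,124 = 15,380, so u = 1,124/15,380 = 7.31%.
After the first change, employed and labor force both rise by 874; unemployed unchanged → E = 15,130, U = 1,124, labor force = 16,254.
After the second change, employed falls and unemployed rises by 345; labor force unchanged → E = 14,785, U = 1,469, labor force = 16,254.
New unemployment rate = 1,469 / 16,254 = 9.04%.

New unemployment rate ≈ 9.04%.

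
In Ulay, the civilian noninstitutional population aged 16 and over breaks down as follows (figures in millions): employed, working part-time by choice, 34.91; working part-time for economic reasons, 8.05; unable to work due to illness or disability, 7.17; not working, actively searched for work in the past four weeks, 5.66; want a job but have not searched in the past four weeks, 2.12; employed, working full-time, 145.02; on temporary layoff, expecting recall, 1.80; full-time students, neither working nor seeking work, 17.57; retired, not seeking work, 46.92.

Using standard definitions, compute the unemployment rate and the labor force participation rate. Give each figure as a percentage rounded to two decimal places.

Employed = 34.91 + 8.05 + 145.02 = 187.98 million (anyone who worked, including part-time for economic reasons, counts as employed).
Unemployed = 5.66 + 1.80 = 7.46 million (jobless and actively searching, or on temporary layoff).
Labor force = 187.98 + 7.46 = 195.44 million.
Not in labor force = 7.17 + 2.12 + 17.57 + 46.92 = 73.78 million (those not working and not actively searching are outside the labor force — including those who want a job but have given up searching).
Civilian working-age population = 195.44 + 73.78 = 269.22 million.
Unemployment rate = 7.46 / 195.44 = 3.82%.
Labor force participation rate = 195.44 / 269.22 = 72.59%.

Unemployment rate ≈ 3.82%; labor force participation rate ≈ 72.59%.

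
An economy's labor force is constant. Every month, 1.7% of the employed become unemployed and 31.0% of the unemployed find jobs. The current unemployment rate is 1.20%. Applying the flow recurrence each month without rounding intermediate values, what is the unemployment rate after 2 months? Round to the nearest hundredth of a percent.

With a fixed labor force, u_{t+1} = u_t + s·(1−u_t) − f·u_t = u_t·(1−s−f) + s.
Here 1−s−f = 0.673 and s = 0.017.
u_1 = 0.012000 × 0.673 + 0.017 = 0.025076.
u_2 = 0.025076 × 0.673 + 0.017 = 0.033876.

Unemployment rate after two months ≈ 3.39%.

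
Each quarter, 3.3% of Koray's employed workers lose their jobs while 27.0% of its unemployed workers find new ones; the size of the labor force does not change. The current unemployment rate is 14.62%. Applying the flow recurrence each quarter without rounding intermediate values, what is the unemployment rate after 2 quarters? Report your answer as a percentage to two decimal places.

Unemployment rate after two quarters ≈ 12.70%.

With a fixed labor force, u_{t+1} = u_t + s·(1−u_t) − f·u_t = u_t·(1−s−f) + s.
Here 1−s−f = 0.697 and s = 0.033.
u_1 = 0.146200 × 0.697 + 0.033 = 0.134901.
u_2 = 0.134901 × 0.697 + 0.033 = 0.127026.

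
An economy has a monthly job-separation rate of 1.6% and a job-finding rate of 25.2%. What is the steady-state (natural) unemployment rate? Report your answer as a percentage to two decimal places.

Steady-state unemployment rate ≈ 5.97%.

At steady state the flows balance: s·E = f·U, so U/(E+U) = s/(s+f).
u* = 1.6 / (1.6 + 25.2) = 1.6 / 26.80 = 5.97%.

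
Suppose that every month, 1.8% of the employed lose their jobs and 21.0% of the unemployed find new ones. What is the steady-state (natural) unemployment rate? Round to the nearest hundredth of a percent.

Steady-state unemployment rate ≈ 7.89%.

At steady state the flows balance: s·E = f·U, so U/(E+U) = s/(s+f).
u* = 1.8 / (1.8 + 21.0) = 1.8 / 22.80 = 7.89%.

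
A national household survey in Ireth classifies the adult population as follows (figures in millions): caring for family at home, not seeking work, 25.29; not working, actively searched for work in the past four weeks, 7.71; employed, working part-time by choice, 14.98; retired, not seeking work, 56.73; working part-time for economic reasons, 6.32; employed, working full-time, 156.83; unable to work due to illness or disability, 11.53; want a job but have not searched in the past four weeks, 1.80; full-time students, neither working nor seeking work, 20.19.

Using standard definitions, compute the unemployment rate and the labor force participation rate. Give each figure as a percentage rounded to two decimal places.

Unemployment rate ≈ 4.15%; labor force participation rate ≈ 61.66%.

Employed = 14.98 + 6.32 + 156.83 = 178.13 million (anyone who worked, including part-time for economic reasons, counts as employed).
Unemployed = 7.71 million.
Labor force = 178.13 + 7.71 = 185.84 million.
Not in labor force = 25.29 + 56.73 + 11.53 + 1.80 + 20.19 = 115.54 million (those not working and not actively searching are outside the labor force — including those who want a job but have given up searching).
Civilian working-age population = 185.84 + 115.54 = 301.38 million.
Unemployment rate = 7.71 / 185.84 = 4.15%.
Labor force participation rate = 185.84 / 301.38 = 61.66%.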